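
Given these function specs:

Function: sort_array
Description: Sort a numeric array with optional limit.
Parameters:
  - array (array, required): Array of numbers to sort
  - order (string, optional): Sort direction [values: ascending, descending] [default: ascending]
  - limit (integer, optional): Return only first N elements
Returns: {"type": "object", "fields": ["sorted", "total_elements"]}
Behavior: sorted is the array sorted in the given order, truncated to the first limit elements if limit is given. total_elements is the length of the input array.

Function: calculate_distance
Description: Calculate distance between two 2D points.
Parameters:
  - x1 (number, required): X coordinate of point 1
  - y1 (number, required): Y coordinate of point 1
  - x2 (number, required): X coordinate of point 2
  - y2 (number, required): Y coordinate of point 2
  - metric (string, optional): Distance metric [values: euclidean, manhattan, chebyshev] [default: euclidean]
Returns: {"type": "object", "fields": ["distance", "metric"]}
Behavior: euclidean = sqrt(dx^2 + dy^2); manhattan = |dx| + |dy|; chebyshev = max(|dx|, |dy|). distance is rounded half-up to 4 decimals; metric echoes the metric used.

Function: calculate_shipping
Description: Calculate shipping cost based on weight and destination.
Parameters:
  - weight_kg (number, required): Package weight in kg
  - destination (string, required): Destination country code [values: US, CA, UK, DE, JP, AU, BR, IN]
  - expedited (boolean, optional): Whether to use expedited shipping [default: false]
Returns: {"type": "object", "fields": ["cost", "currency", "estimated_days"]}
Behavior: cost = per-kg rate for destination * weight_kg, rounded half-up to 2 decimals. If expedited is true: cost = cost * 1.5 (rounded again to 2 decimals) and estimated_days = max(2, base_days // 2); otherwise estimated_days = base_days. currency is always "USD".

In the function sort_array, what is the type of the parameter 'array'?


The sort_array spec declares:
  - array (array, required): Array of numbers to sort
Type:
array


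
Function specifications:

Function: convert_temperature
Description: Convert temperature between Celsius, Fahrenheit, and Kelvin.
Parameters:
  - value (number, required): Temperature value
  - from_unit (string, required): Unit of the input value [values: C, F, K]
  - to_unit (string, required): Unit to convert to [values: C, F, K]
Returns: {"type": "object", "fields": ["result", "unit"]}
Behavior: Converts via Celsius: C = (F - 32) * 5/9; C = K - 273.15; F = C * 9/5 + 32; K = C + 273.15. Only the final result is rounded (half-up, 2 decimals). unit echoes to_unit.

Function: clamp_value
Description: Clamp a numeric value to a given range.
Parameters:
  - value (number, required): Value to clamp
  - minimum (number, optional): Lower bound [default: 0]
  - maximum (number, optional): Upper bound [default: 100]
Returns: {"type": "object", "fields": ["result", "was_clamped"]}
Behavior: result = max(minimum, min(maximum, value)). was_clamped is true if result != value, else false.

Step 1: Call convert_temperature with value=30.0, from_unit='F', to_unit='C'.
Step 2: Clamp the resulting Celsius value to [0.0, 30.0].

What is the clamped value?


Step 1: convert_temperature(value=30.0, from_unit=F, to_unit=C)
  To C: (30 - 32) * 5/9 = -1.111111
  Target is C: -1.111111
  Round to 2 decimals: -1.11
  -> result = -1.11 C
Step 2: clamp_value(value=-1.11, minimum=0.0, maximum=30.0)
  result = max(0.0, min(30.0, -1.11)) = max(0.0, -1.11) = 0.0
  was_clamped = (0.0 != -1.11) = true
  -> result = 0.0
0.0


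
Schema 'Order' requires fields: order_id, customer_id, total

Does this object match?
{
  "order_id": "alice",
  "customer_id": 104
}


Checking required fields...
Missing: total
Invalid - missing required field 'total'


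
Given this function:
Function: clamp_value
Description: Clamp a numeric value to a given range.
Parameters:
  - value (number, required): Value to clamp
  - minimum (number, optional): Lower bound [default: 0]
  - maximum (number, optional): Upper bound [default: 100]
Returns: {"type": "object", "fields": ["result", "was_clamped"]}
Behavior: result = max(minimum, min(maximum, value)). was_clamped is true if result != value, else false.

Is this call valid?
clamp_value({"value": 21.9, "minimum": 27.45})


Checking all required parameters present and types match... All valid.
Valid


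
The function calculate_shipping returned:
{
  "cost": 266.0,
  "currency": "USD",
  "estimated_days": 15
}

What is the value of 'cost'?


266.0


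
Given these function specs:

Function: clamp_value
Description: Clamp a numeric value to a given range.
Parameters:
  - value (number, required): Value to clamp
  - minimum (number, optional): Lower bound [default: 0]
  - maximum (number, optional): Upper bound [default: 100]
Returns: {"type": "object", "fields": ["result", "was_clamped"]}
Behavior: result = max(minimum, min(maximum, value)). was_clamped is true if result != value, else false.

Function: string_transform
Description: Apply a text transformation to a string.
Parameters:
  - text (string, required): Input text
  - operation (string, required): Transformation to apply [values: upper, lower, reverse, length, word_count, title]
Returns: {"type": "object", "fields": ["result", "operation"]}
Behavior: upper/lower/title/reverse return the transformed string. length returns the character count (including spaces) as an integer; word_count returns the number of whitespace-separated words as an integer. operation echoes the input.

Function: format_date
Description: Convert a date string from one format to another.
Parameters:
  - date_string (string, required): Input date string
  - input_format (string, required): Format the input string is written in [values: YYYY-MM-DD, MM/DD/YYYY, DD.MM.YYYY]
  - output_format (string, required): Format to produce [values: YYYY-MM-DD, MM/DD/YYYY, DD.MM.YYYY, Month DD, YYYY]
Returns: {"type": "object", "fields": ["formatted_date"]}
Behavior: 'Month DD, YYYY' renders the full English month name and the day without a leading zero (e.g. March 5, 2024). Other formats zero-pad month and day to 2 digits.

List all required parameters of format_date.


Parameters of format_date and their required/optional flag:
  date_string: required
  input_format: required
  output_format: required
date_string, input_format, output_format


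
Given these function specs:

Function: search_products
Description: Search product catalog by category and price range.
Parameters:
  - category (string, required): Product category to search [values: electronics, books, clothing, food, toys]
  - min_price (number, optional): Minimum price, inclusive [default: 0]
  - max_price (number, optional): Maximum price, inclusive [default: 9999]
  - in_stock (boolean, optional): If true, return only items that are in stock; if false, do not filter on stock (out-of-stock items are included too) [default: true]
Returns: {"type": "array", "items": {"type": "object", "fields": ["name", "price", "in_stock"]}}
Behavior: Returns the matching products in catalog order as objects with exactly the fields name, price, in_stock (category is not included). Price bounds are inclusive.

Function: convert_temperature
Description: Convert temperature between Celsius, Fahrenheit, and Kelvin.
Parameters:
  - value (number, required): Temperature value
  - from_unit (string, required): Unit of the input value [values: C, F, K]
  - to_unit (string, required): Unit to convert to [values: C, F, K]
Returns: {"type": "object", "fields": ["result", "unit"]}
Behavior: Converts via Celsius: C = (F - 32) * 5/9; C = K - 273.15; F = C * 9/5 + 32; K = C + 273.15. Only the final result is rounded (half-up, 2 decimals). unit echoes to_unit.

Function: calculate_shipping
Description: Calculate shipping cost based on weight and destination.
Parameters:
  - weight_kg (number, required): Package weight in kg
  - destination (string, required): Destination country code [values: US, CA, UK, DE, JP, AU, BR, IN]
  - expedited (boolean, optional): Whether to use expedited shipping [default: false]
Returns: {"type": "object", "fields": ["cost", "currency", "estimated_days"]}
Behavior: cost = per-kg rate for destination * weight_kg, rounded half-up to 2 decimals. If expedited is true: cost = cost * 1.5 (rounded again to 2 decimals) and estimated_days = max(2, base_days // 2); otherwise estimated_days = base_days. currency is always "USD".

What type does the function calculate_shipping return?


The calculate_shipping spec declares Returns: {"type": "object", "fields": ["cost", "currency", "estimated_days"]}
Type:
object


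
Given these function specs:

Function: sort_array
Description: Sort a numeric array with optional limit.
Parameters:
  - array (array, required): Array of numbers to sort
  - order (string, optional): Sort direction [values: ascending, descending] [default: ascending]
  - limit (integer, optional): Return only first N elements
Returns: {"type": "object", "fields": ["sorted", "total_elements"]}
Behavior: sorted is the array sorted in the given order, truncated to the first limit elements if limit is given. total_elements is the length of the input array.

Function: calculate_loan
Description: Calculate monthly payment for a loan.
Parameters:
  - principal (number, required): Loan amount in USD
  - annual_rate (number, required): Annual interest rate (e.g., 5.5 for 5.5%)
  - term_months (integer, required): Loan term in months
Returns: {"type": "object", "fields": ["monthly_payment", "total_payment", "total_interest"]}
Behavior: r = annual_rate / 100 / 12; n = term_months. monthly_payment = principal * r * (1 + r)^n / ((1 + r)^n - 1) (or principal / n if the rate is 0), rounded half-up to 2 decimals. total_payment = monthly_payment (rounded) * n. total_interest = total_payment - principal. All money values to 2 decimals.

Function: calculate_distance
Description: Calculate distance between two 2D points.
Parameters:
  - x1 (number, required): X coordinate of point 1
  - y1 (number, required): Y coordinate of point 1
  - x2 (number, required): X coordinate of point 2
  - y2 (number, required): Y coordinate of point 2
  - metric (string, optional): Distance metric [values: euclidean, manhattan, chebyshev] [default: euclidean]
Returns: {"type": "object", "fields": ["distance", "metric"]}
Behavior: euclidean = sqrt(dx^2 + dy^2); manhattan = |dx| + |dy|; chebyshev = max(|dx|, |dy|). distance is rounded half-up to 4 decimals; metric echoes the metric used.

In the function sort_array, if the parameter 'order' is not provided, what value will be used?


The sort_array spec declares:
  - order (string, optional): Sort direction [values: ascending, descending] [default: ascending]
Default:
ascending


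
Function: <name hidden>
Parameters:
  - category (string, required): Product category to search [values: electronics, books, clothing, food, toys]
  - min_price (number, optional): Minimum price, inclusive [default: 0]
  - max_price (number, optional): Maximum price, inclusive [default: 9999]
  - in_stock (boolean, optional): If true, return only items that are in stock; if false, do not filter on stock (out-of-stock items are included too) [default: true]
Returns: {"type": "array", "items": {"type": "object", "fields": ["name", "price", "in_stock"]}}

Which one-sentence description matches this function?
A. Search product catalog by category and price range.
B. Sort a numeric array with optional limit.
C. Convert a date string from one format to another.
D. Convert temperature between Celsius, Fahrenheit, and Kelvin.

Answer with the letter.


Parameters category, min_price, max_price, in_stock and return "array" fit: Search product catalog by category and price range.
A


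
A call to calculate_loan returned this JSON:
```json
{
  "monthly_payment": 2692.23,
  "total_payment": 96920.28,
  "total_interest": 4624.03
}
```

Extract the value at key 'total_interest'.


4624.03


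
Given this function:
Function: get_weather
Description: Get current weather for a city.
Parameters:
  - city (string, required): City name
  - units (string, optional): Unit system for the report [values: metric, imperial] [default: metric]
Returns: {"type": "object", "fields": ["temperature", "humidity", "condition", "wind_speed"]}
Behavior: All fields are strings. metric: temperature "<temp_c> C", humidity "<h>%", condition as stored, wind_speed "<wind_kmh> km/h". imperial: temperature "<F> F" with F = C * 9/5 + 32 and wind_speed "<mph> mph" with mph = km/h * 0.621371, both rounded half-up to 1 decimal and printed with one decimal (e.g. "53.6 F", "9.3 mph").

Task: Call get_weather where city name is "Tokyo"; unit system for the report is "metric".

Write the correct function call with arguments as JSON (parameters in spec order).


Mapping each described value to its parameter name:
  'City name' -> city = "Tokyo"
  'Unit system for the report' -> units = "metric"
get_weather({"city": "Tokyo", "units": "metric"})


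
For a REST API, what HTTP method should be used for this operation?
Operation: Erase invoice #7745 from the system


GET = read, POST = create, PUT = update/replace, DELETE = remove
This operation is a removal.
DELETE


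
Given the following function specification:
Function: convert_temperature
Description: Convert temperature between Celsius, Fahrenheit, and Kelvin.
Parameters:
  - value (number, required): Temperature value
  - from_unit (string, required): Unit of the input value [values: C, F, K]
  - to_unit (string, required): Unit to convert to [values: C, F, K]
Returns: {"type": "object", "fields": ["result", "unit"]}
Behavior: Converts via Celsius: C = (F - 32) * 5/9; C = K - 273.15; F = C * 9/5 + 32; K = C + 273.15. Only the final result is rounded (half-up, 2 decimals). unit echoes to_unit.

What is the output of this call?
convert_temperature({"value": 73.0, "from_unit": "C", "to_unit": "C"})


Input already in C: 73
Target is C: 73
Round to 2 decimals: 73.0
Output:
{"result": 73.0, "unit": "C"}


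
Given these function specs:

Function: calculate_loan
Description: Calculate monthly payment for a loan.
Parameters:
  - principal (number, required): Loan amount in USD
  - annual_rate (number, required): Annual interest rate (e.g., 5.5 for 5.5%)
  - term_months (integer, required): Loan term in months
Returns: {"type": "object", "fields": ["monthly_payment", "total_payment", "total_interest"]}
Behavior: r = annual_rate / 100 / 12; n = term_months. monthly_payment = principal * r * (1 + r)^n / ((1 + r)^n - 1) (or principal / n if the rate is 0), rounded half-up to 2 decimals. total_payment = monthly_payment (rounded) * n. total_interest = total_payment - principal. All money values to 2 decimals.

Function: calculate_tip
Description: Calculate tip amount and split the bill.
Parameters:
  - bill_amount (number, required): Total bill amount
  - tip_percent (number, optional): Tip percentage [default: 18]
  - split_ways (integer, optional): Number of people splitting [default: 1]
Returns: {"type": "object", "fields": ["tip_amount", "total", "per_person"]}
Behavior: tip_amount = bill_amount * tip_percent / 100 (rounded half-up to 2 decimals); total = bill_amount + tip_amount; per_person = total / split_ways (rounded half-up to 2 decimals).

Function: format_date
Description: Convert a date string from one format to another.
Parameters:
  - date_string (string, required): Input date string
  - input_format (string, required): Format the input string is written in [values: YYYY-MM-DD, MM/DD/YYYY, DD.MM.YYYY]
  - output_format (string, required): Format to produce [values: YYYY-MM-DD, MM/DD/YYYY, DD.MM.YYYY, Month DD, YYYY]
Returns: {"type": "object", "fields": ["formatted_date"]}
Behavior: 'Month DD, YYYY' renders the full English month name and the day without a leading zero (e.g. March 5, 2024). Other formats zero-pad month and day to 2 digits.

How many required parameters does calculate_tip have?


Parameters of calculate_tip: bill_amount (required), tip_percent (optional), split_ways (optional)
Required count:
1


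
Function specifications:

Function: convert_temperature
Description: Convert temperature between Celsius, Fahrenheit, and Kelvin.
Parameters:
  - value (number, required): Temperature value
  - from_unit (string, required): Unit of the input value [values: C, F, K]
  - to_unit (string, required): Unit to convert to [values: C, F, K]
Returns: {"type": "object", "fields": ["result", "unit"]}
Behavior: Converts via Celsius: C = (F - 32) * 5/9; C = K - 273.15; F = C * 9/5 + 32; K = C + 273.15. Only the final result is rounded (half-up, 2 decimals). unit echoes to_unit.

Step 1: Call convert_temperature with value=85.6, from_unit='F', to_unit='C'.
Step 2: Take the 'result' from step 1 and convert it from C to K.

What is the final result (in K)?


Step 1: convert_temperature(value=85.6, from_unit=F, to_unit=C)
  To C: (85.6 - 32) * 5/9 = 29.777778
  Target is C: 29.777778
  Round to 2 decimals: 29.78
  -> result = 29.78 C
Step 2: convert_temperature(value=29.78, from_unit=C, to_unit=K)
  Input already in C: 29.78
  To K: 29.78 + 273.15 = 302.93
  Round to 2 decimals: 302.93
  -> result = 302.93 K
302.93 K


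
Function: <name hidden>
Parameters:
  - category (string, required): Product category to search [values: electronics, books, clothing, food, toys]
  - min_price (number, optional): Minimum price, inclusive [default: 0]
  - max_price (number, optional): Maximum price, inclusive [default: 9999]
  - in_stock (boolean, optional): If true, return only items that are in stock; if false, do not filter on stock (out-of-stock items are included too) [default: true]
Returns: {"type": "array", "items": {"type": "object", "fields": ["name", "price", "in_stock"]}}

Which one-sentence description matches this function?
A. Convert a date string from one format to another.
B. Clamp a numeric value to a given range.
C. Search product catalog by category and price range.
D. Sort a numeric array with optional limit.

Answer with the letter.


Parameters category, min_price, max_price, in_stock and return "array" fit: Search product catalog by category and price range.
C


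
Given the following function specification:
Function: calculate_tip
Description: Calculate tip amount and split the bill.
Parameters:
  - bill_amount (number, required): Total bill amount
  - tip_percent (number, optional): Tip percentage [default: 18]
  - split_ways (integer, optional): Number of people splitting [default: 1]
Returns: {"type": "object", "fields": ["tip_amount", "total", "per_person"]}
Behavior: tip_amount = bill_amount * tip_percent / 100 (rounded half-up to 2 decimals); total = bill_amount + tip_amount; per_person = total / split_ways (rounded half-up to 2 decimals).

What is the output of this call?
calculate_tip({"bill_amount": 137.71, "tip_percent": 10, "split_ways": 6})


tip_amount = 137.71 * 10/100 = 13.771 -> 13.77
total = 137.71 + 13.77 = 151.48
per_person = 151.48 / 6 = 25.246667 -> 25.25
Output:
{"tip_amount": 13.77, "total": 151.48, "per_person": 25.25}


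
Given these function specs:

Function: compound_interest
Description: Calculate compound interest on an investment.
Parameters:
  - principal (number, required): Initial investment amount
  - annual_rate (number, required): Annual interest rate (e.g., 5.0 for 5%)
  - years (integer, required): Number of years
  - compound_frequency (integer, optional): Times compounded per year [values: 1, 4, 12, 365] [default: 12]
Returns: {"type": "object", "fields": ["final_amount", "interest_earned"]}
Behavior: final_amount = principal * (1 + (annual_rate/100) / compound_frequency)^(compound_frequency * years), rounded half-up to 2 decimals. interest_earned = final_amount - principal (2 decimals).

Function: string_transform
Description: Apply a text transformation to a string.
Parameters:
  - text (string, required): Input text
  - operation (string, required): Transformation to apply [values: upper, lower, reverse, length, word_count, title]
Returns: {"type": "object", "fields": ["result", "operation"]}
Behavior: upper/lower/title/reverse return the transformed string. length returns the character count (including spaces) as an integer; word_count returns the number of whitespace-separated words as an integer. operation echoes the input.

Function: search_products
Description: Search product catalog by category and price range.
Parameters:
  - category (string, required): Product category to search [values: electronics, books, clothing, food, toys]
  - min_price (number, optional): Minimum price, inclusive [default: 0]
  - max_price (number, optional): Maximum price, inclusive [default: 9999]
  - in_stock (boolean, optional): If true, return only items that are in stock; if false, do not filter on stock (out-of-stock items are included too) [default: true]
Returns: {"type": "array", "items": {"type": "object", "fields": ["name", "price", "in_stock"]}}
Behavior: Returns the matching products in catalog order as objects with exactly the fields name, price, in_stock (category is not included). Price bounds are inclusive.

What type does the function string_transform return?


The string_transform spec declares Returns: {"type": "object", "fields": ["result", "operation"]}
Type:
object


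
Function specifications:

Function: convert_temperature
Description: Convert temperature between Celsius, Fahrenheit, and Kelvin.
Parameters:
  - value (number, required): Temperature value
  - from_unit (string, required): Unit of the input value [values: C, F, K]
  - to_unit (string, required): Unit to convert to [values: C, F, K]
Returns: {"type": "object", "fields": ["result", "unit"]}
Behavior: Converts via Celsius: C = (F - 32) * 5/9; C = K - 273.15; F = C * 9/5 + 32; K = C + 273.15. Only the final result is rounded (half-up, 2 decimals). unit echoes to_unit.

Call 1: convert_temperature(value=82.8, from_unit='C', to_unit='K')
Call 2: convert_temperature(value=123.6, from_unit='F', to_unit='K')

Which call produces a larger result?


Call 1:
  Input already in C: 82.8
  To K: 82.8 + 273.15 = 355.95
  Round to 2 decimals: 355.95
  -> 355.95 K
Call 2:
  To C: (123.6 - 32) * 5/9 = 50.888889
  To K: 50.888889 + 273.15 = 324.038889
  Round to 2 decimals: 324.04
  -> 324.04 K
Call 1 (355.95 K)


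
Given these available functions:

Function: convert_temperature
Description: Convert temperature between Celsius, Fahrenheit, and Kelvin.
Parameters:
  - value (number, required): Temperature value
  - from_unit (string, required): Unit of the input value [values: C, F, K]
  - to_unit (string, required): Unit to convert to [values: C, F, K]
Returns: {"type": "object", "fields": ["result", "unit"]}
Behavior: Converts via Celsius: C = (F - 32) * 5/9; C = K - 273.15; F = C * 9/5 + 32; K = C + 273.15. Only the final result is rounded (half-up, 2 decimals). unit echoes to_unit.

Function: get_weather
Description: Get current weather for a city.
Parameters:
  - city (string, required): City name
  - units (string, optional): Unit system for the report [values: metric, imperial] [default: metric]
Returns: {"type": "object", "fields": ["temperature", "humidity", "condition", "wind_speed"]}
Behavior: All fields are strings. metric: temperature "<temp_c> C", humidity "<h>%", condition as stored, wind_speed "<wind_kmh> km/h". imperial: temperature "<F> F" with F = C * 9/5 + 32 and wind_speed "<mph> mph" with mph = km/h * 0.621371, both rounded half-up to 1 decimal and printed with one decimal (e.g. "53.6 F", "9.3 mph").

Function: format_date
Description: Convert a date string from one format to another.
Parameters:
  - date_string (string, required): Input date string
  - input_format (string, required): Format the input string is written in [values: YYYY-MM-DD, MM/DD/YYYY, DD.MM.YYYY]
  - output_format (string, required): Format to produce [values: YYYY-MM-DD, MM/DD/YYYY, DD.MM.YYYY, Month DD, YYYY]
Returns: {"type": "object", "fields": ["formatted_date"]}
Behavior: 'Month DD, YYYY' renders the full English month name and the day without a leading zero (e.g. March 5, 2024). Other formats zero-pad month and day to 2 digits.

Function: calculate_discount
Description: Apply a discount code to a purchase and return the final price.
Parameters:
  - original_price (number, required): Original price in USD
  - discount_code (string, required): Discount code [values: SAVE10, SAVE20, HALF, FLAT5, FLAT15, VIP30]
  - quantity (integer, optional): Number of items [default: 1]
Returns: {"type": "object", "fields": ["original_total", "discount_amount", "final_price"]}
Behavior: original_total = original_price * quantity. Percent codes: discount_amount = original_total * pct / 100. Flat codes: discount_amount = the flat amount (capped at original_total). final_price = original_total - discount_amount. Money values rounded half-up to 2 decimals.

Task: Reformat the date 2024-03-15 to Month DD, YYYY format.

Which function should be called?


The task needs a function whose description is: Convert a date string from one format to another.
format_date


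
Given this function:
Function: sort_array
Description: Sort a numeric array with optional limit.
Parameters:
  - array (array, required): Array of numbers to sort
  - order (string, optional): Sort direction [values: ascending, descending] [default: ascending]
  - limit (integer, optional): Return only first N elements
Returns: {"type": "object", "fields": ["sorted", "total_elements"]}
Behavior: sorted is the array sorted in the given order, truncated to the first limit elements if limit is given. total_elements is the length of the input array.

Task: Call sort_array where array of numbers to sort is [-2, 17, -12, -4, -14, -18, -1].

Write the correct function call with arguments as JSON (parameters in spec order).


Mapping each described value to its parameter name:
  'Array of numbers to sort' -> array = [-2, 17, -12, -4, -14, -18, -1]
sort_array({"array": [-2, 17, -12, -4, -14, -18, -1]})


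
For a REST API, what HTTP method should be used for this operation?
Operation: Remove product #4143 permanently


GET = read, POST = create, PUT = update/replace, DELETE = remove
This operation is a removal.
DELETE


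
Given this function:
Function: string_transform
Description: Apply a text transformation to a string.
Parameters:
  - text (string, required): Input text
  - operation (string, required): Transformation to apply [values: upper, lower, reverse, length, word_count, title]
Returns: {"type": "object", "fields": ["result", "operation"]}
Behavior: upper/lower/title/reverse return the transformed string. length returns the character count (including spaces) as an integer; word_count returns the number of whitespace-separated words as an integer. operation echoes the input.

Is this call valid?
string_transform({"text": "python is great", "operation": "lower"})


Checking all required parameters present and types match... All valid.
Valid


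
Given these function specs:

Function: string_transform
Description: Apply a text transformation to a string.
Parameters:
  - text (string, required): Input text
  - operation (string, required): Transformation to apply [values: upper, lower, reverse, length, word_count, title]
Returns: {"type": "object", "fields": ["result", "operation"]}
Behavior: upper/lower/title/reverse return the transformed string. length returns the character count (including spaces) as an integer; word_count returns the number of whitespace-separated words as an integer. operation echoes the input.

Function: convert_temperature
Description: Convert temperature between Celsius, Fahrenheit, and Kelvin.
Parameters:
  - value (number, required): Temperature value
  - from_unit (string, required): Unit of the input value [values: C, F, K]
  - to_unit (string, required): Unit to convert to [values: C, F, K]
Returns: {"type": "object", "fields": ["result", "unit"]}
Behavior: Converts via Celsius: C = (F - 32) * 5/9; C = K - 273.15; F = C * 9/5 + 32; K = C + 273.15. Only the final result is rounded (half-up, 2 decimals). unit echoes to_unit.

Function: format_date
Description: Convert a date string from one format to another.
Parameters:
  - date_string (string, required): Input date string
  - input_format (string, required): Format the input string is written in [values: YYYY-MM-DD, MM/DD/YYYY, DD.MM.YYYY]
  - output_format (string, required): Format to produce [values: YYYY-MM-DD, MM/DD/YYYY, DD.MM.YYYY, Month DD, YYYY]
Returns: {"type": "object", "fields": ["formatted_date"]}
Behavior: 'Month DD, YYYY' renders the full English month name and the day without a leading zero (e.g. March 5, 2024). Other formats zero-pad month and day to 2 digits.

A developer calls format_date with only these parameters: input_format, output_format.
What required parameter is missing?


Required parameters: date_string, input_format, output_format
Provided: input_format, output_format
Missing: date_string
date_string


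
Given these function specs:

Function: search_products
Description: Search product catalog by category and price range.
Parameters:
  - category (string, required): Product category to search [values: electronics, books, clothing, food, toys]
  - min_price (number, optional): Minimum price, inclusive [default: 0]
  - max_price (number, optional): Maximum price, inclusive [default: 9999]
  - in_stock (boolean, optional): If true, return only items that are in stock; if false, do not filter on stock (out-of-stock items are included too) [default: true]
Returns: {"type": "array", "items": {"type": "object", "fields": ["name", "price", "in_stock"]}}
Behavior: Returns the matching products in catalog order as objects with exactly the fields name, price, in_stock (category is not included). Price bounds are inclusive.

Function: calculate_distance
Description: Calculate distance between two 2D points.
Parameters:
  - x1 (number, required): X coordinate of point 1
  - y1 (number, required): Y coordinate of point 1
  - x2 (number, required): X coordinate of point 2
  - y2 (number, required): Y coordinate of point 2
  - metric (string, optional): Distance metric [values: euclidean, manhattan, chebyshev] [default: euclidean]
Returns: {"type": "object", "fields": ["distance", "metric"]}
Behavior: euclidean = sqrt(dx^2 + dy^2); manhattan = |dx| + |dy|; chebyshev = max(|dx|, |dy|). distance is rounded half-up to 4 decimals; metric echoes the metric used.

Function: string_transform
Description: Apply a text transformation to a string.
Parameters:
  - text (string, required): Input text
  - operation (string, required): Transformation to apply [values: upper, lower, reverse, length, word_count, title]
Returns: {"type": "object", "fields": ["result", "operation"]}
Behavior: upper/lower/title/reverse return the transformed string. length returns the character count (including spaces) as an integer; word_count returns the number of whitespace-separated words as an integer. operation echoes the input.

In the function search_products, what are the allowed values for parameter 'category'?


The search_products spec declares:
  - category (string, required): Product category to search [values: electronics, books, clothing, food, toys]
Allowed values:
electronics, books, clothing, food, toys


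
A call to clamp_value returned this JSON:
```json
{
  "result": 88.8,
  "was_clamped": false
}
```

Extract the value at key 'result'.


88.8


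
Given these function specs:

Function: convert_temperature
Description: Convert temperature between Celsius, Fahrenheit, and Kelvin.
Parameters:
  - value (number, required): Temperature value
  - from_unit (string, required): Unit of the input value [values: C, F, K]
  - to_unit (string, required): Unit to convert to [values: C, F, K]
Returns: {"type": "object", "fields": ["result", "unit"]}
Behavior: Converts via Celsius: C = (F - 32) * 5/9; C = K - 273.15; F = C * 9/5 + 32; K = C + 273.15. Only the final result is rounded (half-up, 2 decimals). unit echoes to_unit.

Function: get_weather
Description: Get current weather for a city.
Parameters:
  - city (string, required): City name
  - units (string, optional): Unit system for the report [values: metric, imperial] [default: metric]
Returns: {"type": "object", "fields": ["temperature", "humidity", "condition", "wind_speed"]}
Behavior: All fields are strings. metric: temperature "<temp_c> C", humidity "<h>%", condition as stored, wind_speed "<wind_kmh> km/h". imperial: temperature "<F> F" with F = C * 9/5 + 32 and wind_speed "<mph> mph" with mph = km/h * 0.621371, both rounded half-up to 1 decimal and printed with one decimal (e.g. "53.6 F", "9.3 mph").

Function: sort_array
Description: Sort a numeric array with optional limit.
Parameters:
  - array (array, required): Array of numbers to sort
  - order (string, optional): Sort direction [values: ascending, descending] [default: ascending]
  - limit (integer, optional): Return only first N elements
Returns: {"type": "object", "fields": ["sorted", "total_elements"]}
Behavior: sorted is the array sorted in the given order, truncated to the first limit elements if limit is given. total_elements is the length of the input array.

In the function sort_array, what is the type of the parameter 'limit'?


The sort_array spec declares:
  - limit (integer, optional): Return only first N elements
Type:
integer


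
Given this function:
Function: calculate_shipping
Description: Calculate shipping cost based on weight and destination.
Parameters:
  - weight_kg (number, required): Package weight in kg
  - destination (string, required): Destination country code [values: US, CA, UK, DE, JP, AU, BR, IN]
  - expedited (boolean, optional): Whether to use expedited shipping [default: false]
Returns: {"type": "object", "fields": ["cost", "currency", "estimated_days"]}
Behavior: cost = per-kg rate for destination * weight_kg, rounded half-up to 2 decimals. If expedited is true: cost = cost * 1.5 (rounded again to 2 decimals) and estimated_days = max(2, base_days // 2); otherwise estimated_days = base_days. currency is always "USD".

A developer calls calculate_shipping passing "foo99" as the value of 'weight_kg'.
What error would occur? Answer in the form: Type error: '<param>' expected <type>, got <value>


Spec: 'weight_kg' is declared as number; "foo99" is a string.
Type error: 'weight_kg' expected number, got "foo99"


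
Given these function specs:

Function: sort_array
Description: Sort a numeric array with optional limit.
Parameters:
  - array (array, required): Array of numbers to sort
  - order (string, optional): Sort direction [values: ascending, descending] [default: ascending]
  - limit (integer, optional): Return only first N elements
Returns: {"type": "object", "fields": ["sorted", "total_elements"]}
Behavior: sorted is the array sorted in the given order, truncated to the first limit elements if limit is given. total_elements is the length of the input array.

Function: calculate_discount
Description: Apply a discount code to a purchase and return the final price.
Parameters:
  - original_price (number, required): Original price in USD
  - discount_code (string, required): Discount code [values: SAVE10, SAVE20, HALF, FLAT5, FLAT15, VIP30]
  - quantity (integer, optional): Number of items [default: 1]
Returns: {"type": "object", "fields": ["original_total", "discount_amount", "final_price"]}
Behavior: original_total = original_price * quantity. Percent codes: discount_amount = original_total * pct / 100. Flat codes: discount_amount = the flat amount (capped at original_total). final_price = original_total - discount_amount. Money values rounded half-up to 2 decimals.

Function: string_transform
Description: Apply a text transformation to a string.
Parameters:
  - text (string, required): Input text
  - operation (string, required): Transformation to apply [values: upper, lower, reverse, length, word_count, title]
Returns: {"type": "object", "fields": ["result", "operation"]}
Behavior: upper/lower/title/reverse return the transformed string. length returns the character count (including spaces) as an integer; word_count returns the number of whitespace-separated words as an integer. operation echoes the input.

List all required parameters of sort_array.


Parameters of sort_array and their required/optional flag:
  array: required
  order: optional
  limit: optional
array


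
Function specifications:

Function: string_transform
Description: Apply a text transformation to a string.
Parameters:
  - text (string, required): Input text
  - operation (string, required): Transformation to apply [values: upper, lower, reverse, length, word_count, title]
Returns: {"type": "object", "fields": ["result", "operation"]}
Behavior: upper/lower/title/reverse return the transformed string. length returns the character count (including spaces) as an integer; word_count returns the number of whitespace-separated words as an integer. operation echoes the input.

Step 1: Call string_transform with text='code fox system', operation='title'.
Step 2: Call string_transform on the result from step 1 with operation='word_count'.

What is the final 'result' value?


Step 1: string_transform(text='code fox system', operation='title')
  -> result = 'Code Fox System'
Step 2: string_transform(text='Code Fox System', operation='word_count')
  words: Code, Fox, System -> 3
  -> result = 3
3


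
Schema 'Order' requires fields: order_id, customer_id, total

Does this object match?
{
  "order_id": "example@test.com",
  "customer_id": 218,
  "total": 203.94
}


Checking required fields... All present.
Valid - all required fields present


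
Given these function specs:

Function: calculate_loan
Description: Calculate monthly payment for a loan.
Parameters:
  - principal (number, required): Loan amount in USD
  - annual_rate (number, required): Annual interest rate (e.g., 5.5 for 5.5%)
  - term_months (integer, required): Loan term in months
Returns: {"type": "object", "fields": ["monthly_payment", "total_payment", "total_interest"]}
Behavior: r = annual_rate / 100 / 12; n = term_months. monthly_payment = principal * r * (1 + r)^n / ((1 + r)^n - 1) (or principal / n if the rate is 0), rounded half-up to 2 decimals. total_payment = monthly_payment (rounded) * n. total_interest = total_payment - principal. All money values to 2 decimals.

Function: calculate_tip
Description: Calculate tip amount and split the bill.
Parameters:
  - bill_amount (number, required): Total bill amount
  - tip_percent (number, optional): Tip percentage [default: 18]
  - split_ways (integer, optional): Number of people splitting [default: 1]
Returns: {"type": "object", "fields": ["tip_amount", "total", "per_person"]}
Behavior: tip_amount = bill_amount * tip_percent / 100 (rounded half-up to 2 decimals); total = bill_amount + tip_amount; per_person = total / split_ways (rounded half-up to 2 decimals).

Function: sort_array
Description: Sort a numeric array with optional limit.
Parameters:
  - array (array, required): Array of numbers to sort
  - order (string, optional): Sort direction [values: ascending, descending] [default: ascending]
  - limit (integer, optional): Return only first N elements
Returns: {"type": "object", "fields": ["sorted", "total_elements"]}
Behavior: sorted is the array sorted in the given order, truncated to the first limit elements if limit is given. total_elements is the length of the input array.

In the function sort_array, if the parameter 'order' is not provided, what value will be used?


The sort_array spec declares:
  - order (string, optional): Sort direction [values: ascending, descending] [default: ascending]
Default:
ascending


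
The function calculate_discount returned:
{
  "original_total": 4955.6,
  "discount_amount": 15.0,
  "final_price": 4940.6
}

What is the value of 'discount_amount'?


15.0


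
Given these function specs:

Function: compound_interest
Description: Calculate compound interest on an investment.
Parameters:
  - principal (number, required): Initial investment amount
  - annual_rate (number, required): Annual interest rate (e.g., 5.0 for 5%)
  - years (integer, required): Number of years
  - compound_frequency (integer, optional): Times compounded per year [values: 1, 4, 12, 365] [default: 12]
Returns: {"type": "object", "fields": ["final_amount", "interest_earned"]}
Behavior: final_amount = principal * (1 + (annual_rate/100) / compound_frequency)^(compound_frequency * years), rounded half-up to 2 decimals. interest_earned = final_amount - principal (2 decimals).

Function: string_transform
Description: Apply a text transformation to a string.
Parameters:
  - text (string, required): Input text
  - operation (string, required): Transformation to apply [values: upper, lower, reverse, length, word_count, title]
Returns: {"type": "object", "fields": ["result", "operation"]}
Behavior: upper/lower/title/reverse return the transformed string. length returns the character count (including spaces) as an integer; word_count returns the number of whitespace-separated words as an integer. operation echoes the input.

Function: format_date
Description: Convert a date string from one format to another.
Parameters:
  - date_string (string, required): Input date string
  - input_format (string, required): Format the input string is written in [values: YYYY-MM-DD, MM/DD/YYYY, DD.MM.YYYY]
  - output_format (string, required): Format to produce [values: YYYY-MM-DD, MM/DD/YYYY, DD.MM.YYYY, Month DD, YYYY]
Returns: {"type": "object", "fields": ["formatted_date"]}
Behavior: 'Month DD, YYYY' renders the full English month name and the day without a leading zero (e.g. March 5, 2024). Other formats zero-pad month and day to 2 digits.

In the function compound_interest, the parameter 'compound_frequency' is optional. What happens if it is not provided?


The compound_interest spec declares:
  - compound_frequency (integer, optional): Times compounded per year [values: 1, 4, 12, 365] [default: 12]
It defaults to 12
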